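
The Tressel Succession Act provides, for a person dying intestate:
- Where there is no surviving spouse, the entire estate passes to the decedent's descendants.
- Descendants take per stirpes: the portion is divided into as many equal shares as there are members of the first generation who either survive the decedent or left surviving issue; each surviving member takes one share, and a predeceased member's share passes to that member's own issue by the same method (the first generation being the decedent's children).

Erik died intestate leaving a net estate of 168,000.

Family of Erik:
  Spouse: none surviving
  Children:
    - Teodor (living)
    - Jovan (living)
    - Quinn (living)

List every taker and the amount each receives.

The entire 168,000 passes to the descendants.
That amount (168,000) is divided into 3 shares of 56,000: Teodor, Jovan, and Quinn each take 56,000.

Teodor: 56,000; Jovan: 56,000; Quinn: 56,000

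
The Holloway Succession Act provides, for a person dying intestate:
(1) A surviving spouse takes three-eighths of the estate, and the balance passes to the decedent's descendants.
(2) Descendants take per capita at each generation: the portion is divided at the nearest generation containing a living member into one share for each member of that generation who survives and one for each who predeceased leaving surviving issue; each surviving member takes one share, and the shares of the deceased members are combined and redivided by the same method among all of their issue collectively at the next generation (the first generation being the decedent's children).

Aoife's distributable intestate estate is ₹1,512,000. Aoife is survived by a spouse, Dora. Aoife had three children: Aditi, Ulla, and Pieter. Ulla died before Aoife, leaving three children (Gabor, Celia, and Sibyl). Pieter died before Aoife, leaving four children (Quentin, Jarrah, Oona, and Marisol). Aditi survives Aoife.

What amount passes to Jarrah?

Jarrah receives ₹90,000.

Dora takes three-eighths of ₹1,512,000 = ₹567,000. The remaining ₹945,000 passes to the descendants.
The descendants' portion (₹945,000) is divided at the children's generation into 3 shares of ₹315,000. Aditi takes ₹315,000. The 2 shares of the deceased (Ulla and Pieter) are combined into a pool of ₹630,000.
That pool (₹630,000) is divided at the grandchildren's generation equally among Gabor, Celia, Sibyl, Quentin, Jarrah, Oona, and Marisol: ₹90,000 each.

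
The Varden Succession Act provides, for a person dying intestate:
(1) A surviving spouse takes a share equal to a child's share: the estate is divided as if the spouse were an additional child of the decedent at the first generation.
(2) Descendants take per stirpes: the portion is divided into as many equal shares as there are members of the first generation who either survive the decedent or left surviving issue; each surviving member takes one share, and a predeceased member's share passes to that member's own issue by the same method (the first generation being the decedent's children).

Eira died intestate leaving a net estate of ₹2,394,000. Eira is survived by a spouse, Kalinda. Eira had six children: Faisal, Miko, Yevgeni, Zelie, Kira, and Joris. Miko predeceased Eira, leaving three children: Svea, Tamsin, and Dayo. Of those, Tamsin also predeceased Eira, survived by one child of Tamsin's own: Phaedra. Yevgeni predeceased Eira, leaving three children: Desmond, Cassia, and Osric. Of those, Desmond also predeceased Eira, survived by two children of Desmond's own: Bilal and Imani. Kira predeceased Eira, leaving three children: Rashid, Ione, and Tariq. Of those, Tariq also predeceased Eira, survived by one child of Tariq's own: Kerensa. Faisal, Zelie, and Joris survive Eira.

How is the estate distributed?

The spouse counts as an additional share at the children's level, so there are 7 primary shares of ₹342,000. Kalinda takes one such share (₹342,000).
The children's combined portion (₹2,052,000) is divided into 6 shares of ₹342,000: Faisal, Zelie, and Joris each take ₹342,000; Miko's ₹342,000 share passes to Miko's issue; Yevgeni's ₹342,000 share passes to Yevgeni's issue; Kira's ₹342,000 share passes to Kira's issue.
Miko's share (₹342,000) is divided into 3 shares of ₹114,000: Svea and Dayo each take ₹114,000; Tamsin's ₹114,000 share passes to Tamsin's issue.
Tamsin's share (₹114,000) passes entirely to Phaedra.
Yevgeni's share (₹342,000) is divided into 3 shares of ₹114,000: Cassia and Osric each take ₹114,000; Desmond's ₹114,000 share passes to Desmond's issue.
Desmond's share (₹114,000) is divided into 2 shares of ₹57,000: Bilal and Imani each take ₹57,000.
Kira's share (₹342,000) is divided into 3 shares of ₹114,000: Rashid and Ione each take ₹114,000; Tariq's ₹114,000 share passes to Tariq's issue.
Tariq's share (₹114,000) passes entirely to Kerensa.

Kalinda: ₹342,000; Faisal: ₹342,000; Svea: ₹114,000; Phaedra: ₹114,000; Dayo: ₹114,000; Bilal: ₹57,000; Imani: ₹57,000; Cassia: ₹114,000; Osric: ₹114,000; Zelie: ₹342,000; Rashid: ₹114,000; Ione: ₹114,000; Kerensa: ₹114,000; Joris: ₹342,000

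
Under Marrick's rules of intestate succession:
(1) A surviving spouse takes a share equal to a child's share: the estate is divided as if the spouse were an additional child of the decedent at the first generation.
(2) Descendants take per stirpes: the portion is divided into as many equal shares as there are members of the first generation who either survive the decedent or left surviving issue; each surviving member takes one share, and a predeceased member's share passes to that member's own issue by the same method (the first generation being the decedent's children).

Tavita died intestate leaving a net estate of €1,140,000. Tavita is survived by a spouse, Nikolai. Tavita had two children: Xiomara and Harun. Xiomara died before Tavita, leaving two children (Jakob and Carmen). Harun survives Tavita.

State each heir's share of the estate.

The spouse counts as an additional share at the children's level, so there are 3 primary shares of €380,000. Nikolai takes one such share (€380,000).
The children's combined portion (€760,000) is divided into 2 shares of €380,000: Harun takes €380,000; Xiomara's €380,000 share passes to Xiomara's issue.
Xiomara's share (€380,000) is divided into 2 shares of €190,000: Jakob and Carmen each take €190,000.

Nikolai: €380,000; Jakob: €190,000; Carmen: €190,000; Harun: €380,000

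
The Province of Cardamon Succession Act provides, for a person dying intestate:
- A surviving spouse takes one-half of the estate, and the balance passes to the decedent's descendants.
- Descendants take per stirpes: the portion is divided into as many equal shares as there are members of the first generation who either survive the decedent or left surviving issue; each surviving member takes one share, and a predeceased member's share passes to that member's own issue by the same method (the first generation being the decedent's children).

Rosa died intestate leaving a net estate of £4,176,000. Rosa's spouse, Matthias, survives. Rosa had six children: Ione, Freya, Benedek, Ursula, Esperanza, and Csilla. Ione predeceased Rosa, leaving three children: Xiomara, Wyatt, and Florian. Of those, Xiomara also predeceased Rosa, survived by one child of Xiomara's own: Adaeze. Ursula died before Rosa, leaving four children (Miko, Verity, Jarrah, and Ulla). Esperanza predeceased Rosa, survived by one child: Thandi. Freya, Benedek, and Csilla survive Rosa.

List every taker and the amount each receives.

Matthias takes one-half of £4,176,000 = £2,088,000. The remaining £2,088,000 passes to the descendants.
The descendants' portion (£2,088,000) is divided into 6 shares of £348,000: Freya, Benedek, and Csilla each take £348,000; Ione's £348,000 share passes to Ione's issue; Ursula's £348,000 share passes to Ursula's issue; Esperanza's £348,000 share passes to Esperanza's issue.
Ione's share (£348,000) is divided into 3 shares of £116,000: Wyatt and Florian each take £116,000; Xiomara's £116,000 share passes to Xiomara's issue.
Xiomara's share (£116,000) passes entirely to Adaeze.
Ursula's share (£348,000) is divided into 4 shares of £87,000: Miko, Verity, Jarrah, and Ulla each take £87,000.
Esperanza's share (£348,000) passes entirely to Thandi.

Matthias: £2,088,000; Adaeze: £116,000; Wyatt: £116,000; Florian: £116,000; Freya: £348,000; Benedek: £348,000; Miko: £87,000; Verity: £87,000; Jarrah: £87,000; Ulla: £87,000; Thandi: £348,000; Csilla: £348,000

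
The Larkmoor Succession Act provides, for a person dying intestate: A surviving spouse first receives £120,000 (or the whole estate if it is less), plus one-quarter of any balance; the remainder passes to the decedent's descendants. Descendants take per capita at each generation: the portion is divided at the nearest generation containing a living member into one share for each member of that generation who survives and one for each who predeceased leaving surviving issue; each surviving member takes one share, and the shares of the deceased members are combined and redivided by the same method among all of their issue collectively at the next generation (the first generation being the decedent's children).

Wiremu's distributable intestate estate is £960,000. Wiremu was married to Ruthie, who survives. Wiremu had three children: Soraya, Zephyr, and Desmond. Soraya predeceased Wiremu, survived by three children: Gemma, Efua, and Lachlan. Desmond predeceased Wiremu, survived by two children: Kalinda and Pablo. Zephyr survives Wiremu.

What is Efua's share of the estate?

Ruthie first takes £120,000, leaving a balance of £840,000. Ruthie then takes one-quarter of the balance (£210,000), for a total of £330,000. The remaining £630,000 passes to the descendants.
The descendants' portion (£630,000) is divided at the children's generation into 3 shares of £210,000. Zephyr takes £210,000. The 2 shares of the deceased (Soraya and Desmond) are combined into a pool of £420,000.
That pool (£420,000) is divided at the grandchildren's generation equally among Gemma, Efua, Lachlan, Kalinda, and Pablo: £84,000 each.

Efua receives £84,000.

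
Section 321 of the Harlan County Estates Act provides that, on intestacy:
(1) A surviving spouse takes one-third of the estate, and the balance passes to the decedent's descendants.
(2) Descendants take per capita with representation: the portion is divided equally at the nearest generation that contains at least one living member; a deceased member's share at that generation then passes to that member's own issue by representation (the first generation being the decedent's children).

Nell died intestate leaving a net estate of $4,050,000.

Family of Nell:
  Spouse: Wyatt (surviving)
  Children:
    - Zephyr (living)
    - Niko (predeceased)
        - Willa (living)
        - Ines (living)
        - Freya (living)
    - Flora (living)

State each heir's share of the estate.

Wyatt takes one-third of $4,050,000 = $1,350,000. The remaining $2,700,000 passes to the descendants.
The descendants' portion ($2,700,000) is divided into 3 shares of $900,000: Zephyr and Flora each take $900,000; Niko's $900,000 share passes to Niko's issue.
Niko's share ($900,000) is divided into 3 shares of $300,000: Willa, Ines, and Freya each take $300,000.

Wyatt: $1,350,000; Zephyr: $900,000; Willa: $300,000; Ines: $300,000; Freya: $300,000; Flora: $900,000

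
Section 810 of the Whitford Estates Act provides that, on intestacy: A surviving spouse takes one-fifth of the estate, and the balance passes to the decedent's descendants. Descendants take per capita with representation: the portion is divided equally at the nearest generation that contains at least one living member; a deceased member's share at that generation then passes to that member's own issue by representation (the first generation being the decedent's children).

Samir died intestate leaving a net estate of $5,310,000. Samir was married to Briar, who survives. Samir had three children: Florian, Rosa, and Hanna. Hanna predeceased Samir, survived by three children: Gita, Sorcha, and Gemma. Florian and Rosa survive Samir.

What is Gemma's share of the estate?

Gemma receives $472,000.

Briar takes one-fifth of $5,310,000 = $1,062,000. The remaining $4,248,000 passes to the descendants.
The descendants' portion ($4,248,000) is divided into 3 shares of $1,416,000: Florian and Rosa each take $1,416,000; Hanna's $1,416,000 share passes to Hanna's issue.
Hanna's share ($1,416,000) is divided into 3 shares of $472,000: Gita, Sorcha, and Gemma each take $472,000.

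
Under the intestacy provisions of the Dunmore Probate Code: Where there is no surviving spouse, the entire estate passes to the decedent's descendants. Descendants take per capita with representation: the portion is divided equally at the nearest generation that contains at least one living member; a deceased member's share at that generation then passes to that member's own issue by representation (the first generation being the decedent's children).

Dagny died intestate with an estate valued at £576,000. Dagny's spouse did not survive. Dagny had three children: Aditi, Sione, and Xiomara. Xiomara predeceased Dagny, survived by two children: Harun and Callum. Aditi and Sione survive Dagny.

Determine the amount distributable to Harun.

The entire £576,000 passes to the descendants.
That amount (£576,000) is divided into 3 shares of £192,000: Aditi and Sione each take £192,000; Xiomara's £192,000 share passes to Xiomara's issue.
Xiomara's share (£192,000) is divided into 2 shares of £96,000: Harun and Callum each take £96,000.

Harun receives £96,000.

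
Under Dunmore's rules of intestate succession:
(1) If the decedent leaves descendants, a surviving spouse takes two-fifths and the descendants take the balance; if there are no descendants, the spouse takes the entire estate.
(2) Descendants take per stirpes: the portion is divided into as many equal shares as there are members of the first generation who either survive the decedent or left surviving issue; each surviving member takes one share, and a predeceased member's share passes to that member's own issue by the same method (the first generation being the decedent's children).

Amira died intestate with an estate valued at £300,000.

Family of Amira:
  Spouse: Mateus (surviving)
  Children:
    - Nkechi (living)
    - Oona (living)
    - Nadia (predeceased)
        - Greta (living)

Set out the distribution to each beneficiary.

Mateus: £120,000; Nkechi: £60,000; Oona: £60,000; Greta: £60,000

Mateus takes two-fifths of £300,000 = £120,000. The remaining £180,000 passes to the descendants.
The descendants' portion (£180,000) is divided into 3 shares of £60,000: Nkechi and Oona each take £60,000; Nadia's £60,000 share passes to Nadia's issue.
Nadia's share (£60,000) passes entirely to Greta.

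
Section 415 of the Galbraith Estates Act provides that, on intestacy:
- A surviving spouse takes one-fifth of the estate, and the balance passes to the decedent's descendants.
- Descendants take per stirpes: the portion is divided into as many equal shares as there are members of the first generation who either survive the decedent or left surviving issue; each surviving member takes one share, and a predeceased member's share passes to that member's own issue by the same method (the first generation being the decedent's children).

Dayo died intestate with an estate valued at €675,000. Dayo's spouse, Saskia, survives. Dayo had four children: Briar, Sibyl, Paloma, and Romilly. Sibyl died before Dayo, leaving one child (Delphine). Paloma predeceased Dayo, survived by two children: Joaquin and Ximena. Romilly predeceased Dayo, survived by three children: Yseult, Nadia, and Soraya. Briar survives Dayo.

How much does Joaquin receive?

Saskia takes one-fifth of €675,000 = €135,000. The remaining €540,000 passes to the descendants.
The descendants' portion (€540,000) is divided into 4 shares of €135,000: Briar takes €135,000; Sibyl's €135,000 share passes to Sibyl's issue; Paloma's €135,000 share passes to Paloma's issue; Romilly's €135,000 share passes to Romilly's issue.
Sibyl's share (€135,000) passes entirely to Delphine.
Paloma's share (€135,000) is divided into 2 shares of €67,500: Joaquin and Ximena each take €67,500.
Romilly's share (€135,000) is divided into 3 shares of €45,000: Yseult, Nadia, and Soraya each take €45,000.

Joaquin receives €67,500.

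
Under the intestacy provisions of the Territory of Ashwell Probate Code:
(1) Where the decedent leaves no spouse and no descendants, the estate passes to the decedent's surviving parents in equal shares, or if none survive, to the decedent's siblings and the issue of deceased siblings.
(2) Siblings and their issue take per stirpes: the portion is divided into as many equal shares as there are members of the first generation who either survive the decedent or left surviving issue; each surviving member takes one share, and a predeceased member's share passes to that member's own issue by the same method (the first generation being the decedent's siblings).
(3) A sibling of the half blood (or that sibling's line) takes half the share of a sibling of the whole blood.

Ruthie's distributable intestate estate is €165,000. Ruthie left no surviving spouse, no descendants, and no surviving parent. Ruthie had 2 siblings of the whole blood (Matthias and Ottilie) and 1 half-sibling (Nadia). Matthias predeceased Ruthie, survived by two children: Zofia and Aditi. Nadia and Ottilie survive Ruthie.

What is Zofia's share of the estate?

Zofia receives €33,000.

The entire €165,000 passes to the siblings and their issue.
Counting each half-blood sibling's line as half a unit, there are 5/2 units in €165,000, so one unit is €66,000. Whole-blood lines (Matthias and Ottilie) take €66,000 each; half-blood lines (Nadia) take €33,000 each.
Matthias's share (€66,000) is divided into 2 shares of €33,000: Zofia and Aditi each take €33,000.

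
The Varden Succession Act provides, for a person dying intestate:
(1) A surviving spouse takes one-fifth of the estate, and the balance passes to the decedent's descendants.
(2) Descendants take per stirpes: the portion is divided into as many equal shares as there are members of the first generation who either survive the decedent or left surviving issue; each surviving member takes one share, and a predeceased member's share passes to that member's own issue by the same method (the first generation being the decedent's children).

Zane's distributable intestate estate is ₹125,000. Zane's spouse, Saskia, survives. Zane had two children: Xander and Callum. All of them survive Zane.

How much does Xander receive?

Saskia takes one-fifth of ₹125,000 = ₹25,000. The remaining ₹100,000 passes to the descendants.
The descendants' portion (₹100,000) is divided into 2 shares of ₹50,000: Xander and Callum each take ₹50,000.

Xander receives ₹50,000.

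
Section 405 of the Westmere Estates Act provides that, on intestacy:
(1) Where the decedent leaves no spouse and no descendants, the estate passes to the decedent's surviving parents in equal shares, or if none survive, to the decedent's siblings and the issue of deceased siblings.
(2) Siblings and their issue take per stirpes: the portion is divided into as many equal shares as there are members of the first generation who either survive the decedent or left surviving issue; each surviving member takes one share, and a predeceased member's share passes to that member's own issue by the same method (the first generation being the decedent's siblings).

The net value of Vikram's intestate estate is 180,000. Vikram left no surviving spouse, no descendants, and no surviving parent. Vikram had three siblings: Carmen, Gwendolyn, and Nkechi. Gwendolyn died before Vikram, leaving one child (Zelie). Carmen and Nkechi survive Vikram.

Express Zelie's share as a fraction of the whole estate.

The entire 180,000 passes to the siblings and their issue.
That amount (180,000) is divided into 3 shares of 60,000: Carmen and Nkechi each take 60,000; Gwendolyn's 60,000 share passes to Gwendolyn's issue.
Gwendolyn's share (60,000) passes entirely to Zelie.

Zelie receives 1/3 of the estate.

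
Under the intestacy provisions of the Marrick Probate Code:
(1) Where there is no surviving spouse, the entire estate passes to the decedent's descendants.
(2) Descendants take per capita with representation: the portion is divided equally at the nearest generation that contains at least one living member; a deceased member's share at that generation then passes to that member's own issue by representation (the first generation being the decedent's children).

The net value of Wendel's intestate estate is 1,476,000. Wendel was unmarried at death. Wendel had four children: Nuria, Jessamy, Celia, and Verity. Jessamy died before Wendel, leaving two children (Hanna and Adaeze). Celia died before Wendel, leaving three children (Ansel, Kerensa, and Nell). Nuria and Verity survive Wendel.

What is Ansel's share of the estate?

The entire 1,476,000 passes to the descendants.
That amount (1,476,000) is divided into 4 shares of 369,000: Nuria and Verity each take 369,000; Jessamy's 369,000 share passes to Jessamy's issue; Celia's 369,000 share passes to Celia's issue.
Jessamy's share (369,000) is divided into 2 shares of 184,500: Hanna and Adaeze each take 184,500.
Celia's share (369,000) is divided into 3 shares of 123,000: Ansel, Kerensa, and Nell each take 123,000.

Ansel receives 123,000.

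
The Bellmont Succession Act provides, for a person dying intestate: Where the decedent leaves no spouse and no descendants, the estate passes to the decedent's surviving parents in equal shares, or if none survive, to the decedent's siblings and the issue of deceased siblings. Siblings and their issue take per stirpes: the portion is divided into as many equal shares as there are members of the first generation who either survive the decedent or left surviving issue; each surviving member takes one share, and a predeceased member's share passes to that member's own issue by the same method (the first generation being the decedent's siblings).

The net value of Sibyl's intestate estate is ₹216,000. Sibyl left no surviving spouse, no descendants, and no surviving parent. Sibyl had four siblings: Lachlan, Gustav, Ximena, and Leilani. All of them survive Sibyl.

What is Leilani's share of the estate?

The entire ₹216,000 passes to the siblings and their issue.
That amount (₹216,000) is divided into 4 shares of ₹54,000: Lachlan, Gustav, Ximena, and Leilani each take ₹54,000.

Leilani receives ₹54,000.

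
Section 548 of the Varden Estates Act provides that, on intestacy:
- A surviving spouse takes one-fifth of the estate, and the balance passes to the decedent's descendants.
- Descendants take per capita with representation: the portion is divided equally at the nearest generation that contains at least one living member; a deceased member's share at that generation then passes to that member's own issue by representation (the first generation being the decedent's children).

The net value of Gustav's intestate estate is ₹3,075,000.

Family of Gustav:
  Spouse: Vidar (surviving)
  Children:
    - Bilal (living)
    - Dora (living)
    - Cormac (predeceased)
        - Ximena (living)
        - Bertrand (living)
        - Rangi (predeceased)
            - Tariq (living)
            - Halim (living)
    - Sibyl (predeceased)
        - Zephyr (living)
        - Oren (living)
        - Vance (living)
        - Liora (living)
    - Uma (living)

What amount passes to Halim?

Halim receives ₹82,000.

Vidar takes one-fifth of ₹3,075,000 = ₹615,000. The remaining ₹2,460,000 passes to the descendants.
The descendants' portion (₹2,460,000) is divided into 5 shares of ₹492,000: Bilal, Dora, and Uma each take ₹492,000; Cormac's ₹492,000 share passes to Cormac's issue; Sibyl's ₹492,000 share passes to Sibyl's issue.
Cormac's share (₹492,000) is divided into 3 shares of ₹164,000: Ximena and Bertrand each take ₹164,000; Rangi's ₹164,000 share passes to Rangi's issue.
Rangi's share (₹164,000) is divided into 2 shares of ₹82,000: Tariq and Halim each take ₹82,000.
Sibyl's share (₹492,000) is divided into 4 shares of ₹123,000: Zephyr, Oren, Vance, and Liora each take ₹123,000.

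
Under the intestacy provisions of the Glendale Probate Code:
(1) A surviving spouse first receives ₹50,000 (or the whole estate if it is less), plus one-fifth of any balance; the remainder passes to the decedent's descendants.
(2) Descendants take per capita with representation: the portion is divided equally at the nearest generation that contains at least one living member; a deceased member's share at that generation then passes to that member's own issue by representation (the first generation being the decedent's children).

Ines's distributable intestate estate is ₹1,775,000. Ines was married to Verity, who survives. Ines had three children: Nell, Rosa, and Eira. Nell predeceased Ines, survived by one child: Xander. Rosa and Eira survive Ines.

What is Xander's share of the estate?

Xander receives ₹460,000.

Verity first takes ₹50,000, leaving a balance of ₹1,725,000. Verity then takes one-fifth of the balance (₹345,000), for a total of ₹395,000. The remaining ₹1,380,000 passes to the descendants.
The descendants' portion (₹1,380,000) is divided into 3 shares of ₹460,000: Rosa and Eira each take ₹460,000; Nell's ₹460,000 share passes to Nell's issue.
Nell's share (₹460,000) passes entirely to Xander.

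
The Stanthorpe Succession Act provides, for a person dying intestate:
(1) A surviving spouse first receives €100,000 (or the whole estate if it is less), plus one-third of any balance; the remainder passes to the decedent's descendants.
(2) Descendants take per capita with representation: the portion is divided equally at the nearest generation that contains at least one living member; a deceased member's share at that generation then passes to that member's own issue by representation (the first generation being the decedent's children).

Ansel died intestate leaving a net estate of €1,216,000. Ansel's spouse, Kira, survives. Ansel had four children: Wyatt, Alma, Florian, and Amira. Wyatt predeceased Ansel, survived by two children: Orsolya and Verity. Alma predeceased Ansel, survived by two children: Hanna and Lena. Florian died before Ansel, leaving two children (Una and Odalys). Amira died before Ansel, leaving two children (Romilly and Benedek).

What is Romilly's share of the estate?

Romilly receives €93,000.

Kira first takes €100,000, leaving a balance of €1,116,000. Kira then takes one-third of the balance (€372,000), for a total of €472,000. The remaining €744,000 passes to the descendants.
No child survives, so the initial division is made at the grandchildren's generation.
The descendants' portion (€744,000) is divided into 8 shares of €93,000: Orsolya, Verity, Hanna, Lena, Una, Odalys, Romilly, and Benedek each take €93,000.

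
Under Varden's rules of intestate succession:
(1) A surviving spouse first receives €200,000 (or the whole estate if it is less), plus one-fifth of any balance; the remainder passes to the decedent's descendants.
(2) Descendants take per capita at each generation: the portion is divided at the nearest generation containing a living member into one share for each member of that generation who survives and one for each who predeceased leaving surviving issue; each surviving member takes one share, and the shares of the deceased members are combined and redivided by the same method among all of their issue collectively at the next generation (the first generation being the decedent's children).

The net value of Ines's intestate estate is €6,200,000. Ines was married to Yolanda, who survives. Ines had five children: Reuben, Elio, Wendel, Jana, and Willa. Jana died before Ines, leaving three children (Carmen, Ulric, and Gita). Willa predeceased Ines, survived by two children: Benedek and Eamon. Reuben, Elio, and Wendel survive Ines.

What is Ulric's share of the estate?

Ulric receives €384,000.

Yolanda first takes €200,000, leaving a balance of €6,000,000. Yolanda then takes one-fifth of the balance (€1,200,000), for a total of €1,400,000. The remaining €4,800,000 passes to the descendants.
The descendants' portion (€4,800,000) is divided at the children's generation into 5 shares of €960,000. Reuben, Elio, and Wendel each take €960,000. The 2 shares of the deceased (Jana and Willa) are combined into a pool of €1,920,000.
That pool (€1,920,000) is divided at the grandchildren's generation equally among Carmen, Ulric, Gita, Benedek, and Eamon: €384,000 each.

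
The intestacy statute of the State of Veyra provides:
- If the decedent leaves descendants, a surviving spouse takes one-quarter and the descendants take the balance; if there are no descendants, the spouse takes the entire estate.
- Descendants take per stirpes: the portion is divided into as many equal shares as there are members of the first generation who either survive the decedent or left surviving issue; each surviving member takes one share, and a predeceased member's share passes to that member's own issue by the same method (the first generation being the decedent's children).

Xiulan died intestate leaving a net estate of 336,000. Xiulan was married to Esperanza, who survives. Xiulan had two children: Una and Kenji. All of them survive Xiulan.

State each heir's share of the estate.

Esperanza: 84,000; Una: 126,000; Kenji: 126,000

Esperanza takes one-quarter of 336,000 = 84,000. The remaining 252,000 passes to the descendants.
The descendants' portion (252,000) is divided into 2 shares of 126,000: Una and Kenji each take 126,000.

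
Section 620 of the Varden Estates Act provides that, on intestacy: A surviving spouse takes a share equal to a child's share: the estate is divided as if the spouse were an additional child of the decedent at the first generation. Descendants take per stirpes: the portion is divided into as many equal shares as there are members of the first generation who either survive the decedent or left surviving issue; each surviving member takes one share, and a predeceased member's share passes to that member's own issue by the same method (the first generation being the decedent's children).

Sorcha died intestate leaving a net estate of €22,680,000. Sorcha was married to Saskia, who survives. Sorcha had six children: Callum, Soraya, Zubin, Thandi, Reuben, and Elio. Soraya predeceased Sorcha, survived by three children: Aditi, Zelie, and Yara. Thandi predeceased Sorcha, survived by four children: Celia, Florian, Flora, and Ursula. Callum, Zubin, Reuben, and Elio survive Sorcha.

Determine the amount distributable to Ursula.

Ursula receives €810,000.

The spouse counts as an additional share at the children's level, so there are 7 primary shares of €3,240,000. Saskia takes one such share (€3,240,000).
The children's combined portion (€19,440,000) is divided into 6 shares of €3,240,000: Callum, Zubin, Reuben, and Elio each take €3,240,000; Soraya's €3,240,000 share passes to Soraya's issue; Thandi's €3,240,000 share passes to Thandi's issue.
Soraya's share (€3,240,000) is divided into 3 shares of €1,080,000: Aditi, Zelie, and Yara each take €1,080,000.
Thandi's share (€3,240,000) is divided into 4 shares of €810,000: Celia, Florian, Flora, and Ursula each take €810,000.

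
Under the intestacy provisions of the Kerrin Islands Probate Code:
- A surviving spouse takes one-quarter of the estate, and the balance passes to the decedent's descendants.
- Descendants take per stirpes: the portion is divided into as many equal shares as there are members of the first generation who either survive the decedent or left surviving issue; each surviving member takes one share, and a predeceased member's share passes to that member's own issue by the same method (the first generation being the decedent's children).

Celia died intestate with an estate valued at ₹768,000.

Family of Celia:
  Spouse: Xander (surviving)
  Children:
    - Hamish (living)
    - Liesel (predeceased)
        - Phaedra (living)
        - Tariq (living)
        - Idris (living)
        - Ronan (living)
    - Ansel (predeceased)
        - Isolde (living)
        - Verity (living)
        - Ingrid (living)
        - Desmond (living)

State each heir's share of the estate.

Xander takes one-quarter of ₹768,000 = ₹192,000. The remaining ₹576,000 passes to the descendants.
The descendants' portion (₹576,000) is divided into 3 shares of ₹192,000: Hamish takes ₹192,000; Liesel's ₹192,000 share passes to Liesel's issue; Ansel's ₹192,000 share passes to Ansel's issue.
Liesel's share (₹192,000) is divided into 4 shares of ₹48,000: Phaedra, Tariq, Idris, and Ronan each take ₹48,000.
Ansel's share (₹192,000) is divided into 4 shares of ₹48,000: Isolde, Verity, Ingrid, and Desmond each take ₹48,000.

Xander: ₹192,000; Hamish: ₹192,000; Phaedra: ₹48,000; Tariq: ₹48,000; Idris: ₹48,000; Ronan: ₹48,000; Isolde: ₹48,000; Verity: ₹48,000; Ingrid: ₹48,000; Desmond: ₹48,000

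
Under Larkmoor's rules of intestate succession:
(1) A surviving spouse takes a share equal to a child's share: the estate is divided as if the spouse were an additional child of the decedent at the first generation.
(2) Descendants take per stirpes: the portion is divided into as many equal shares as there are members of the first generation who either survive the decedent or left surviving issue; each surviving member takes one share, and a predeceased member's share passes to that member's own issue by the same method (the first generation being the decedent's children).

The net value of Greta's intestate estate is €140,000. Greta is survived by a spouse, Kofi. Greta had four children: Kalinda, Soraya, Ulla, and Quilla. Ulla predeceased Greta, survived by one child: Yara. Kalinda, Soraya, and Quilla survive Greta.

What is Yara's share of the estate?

Yara receives €28,000.

The spouse counts as an additional share at the children's level, so there are 5 primary shares of €28,000. Kofi takes one such share (€28,000).
The children's combined portion (€112,000) is divided into 4 shares of €28,000: Kalinda, Soraya, and Quilla each take €28,000; Ulla's €28,000 share passes to Ulla's issue.
Ulla's share (€28,000) passes entirely to Yara.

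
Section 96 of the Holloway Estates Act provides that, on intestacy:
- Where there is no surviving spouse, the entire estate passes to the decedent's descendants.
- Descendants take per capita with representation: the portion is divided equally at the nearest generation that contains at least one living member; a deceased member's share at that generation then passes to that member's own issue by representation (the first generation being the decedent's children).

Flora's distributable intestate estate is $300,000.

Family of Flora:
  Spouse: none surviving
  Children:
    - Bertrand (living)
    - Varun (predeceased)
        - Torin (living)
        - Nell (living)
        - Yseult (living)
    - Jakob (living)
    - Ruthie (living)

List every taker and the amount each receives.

Bertrand: $75,000; Torin: $25,000; Nell: $25,000; Yseult: $25,000; Jakob: $75,000; Ruthie: $75,000

The entire $300,000 passes to the descendants.
That amount ($300,000) is divided into 4 shares of $75,000: Bertrand, Jakob, and Ruthie each take $75,000; Varun's $75,000 share passes to Varun's issue.
Varun's share ($75,000) is divided into 3 shares of $25,000: Torin, Nell, and Yseult each take $25,000.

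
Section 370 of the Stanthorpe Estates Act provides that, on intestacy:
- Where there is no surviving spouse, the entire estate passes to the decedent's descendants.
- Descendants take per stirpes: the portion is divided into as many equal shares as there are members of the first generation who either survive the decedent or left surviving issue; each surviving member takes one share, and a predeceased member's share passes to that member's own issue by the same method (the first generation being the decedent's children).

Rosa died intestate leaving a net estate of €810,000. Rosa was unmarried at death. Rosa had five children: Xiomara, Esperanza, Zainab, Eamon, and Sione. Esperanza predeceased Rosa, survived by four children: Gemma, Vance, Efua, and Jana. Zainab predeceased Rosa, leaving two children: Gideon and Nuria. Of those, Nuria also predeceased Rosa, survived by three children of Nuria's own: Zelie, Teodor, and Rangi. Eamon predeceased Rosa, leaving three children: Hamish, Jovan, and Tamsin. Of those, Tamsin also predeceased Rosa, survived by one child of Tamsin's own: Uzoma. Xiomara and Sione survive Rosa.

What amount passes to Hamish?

The entire €810,000 passes to the descendants.
That amount (€810,000) is divided into 5 shares of €162,000: Xiomara and Sione each take €162,000; Esperanza's €162,000 share passes to Esperanza's issue; Zainab's €162,000 share passes to Zainab's issue; Eamon's €162,000 share passes to Eamon's issue.
Esperanza's share (€162,000) is divided into 4 shares of €40,500: Gemma, Vance, Efua, and Jana each take €40,500.
Zainab's share (€162,000) is divided into 2 shares of €81,000: Gideon takes €81,000; Nuria's €81,000 share passes to Nuria's issue.
Nuria's share (€81,000) is divided into 3 shares of €27,000: Zelie, Teodor, and Rangi each take €27,000.
Eamon's share (€162,000) is divided into 3 shares of €54,000: Hamish and Jovan each take €54,000; Tamsin's €54,000 share passes to Tamsin's issue.
Tamsin's share (€54,000) passes entirely to Uzoma.

Hamish receives €54,000.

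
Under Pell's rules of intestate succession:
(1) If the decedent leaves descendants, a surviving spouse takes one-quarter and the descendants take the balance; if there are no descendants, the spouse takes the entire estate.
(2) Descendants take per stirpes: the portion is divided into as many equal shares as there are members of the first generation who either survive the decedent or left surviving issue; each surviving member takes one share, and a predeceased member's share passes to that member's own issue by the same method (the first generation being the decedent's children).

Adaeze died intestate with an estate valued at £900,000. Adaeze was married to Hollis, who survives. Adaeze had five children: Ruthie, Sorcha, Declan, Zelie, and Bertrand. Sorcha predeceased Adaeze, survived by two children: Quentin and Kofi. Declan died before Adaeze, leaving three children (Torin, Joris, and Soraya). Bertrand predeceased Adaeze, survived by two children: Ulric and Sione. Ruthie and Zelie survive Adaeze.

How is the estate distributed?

Hollis: £225,000; Ruthie: £135,000; Quentin: £67,500; Kofi: £67,500; Torin: £45,000; Joris: £45,000; Soraya: £45,000; Zelie: £135,000; Ulric: £67,500; Sione: £67,500

Hollis takes one-quarter of £900,000 = £225,000. The remaining £675,000 passes to the descendants.
The descendants' portion (£675,000) is divided into 5 shares of £135,000: Ruthie and Zelie each take £135,000; Sorcha's £135,000 share passes to Sorcha's issue; Declan's £135,000 share passes to Declan's issue; Bertrand's £135,000 share passes to Bertrand's issue.
Sorcha's share (£135,000) is divided into 2 shares of £67,500: Quentin and Kofi each take £67,500.
Declan's share (£135,000) is divided into 3 shares of £45,000: Torin, Joris, and Soraya each take £45,000.
Bertrand's share (£135,000) is divided into 2 shares of £67,500: Ulric and Sione each take £67,500.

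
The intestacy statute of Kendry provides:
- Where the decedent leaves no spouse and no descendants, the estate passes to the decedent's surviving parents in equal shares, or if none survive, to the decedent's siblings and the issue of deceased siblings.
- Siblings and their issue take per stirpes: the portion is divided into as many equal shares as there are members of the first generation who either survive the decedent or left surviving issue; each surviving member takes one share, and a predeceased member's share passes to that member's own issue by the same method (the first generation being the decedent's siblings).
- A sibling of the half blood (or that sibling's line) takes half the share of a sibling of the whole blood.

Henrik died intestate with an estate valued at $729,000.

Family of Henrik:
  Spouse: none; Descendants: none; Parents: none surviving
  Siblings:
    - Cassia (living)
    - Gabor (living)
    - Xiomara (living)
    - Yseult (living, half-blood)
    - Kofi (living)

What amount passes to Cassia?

Cassia receives $162,000.

The entire $729,000 passes to the siblings and their issue.
Counting each half-blood sibling's line as half a unit, there are 9/2 units in $729,000, so one unit is $162,000. Whole-blood lines (Cassia, Gabor, Xiomara, and Kofi) take $162,000 each; half-blood lines (Yseult) take $81,000 each.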